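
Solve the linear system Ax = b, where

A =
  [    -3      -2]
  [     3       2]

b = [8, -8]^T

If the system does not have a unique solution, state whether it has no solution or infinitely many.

infinitely many solutions

Row-reduce:
R1 ← R1 / (-3).
R2 ← R2 − 3·R1.
Rank is 1 with 2 unknowns, leaving x_2 free.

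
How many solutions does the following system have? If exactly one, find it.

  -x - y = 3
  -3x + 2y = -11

Row-reduce the augmented matrix:
R1 ← R1 / (-1).
R2 ← R2 + 3·R1.
R2 ← R2 / (5).
R1 ← R1 − 1·R2.
Reading off the reduced rows gives x = 1, y = -4.

x = 1, y = -4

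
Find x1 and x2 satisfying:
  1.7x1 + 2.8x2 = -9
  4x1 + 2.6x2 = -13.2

x1 = -2, x2 = -2

Row-reduce the augmented matrix:
R1 ← R1 / (17/10).
R2 ← R2 − 4·R1.
R2 ← R2 / (-339/85).
R1 ← R1 − 28/17·R2.
Reading off the reduced rows gives x1 = -2, x2 = -2.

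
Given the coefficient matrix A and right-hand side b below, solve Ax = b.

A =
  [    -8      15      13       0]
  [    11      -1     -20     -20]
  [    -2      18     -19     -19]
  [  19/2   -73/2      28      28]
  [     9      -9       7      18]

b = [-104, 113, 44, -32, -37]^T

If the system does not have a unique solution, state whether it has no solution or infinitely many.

no solution

Row-reduce:
R1 ← R1 / (-8).
R2 ← R2 − 11·R1.
R3 ← R3 + 2·R1.
R4 ← R4 − 19/2·R1.
R5 ← R5 − 9·R1.
R2 ← R2 / (157/8).
R1 ← R1 + 15/8·R2.
R3 ← R3 − 57/4·R2.
R4 ← R4 + 299/16·R2.
R5 ← R5 − 63/8·R2.
R3 ← R3 / (-3251/157).
R1 ← R1 + 287/157·R3.
R2 ← R2 + 17/157·R3.
R4 ← R4 − 6502/157·R3.
R5 ← R5 − 3529/157·R3.
Swap R4 and R5.
R4 ← R4 / (68807/3251).
R1 ← R1 + 4927/3251·R4.
R2 ← R2 + 3237/3251·R4.
R3 ← R3 − 703/3251·R4.
Row 5 reduces to 0 = -1/2, a contradiction. The system is inconsistent.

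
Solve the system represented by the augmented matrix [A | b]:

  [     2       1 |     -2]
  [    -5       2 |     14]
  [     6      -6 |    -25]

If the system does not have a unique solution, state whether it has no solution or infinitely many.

no solution

Row-reduce:
R1 ← R1 / (2).
R2 ← R2 + 5·R1.
R3 ← R3 − 6·R1.
R2 ← R2 / (9/2).
R1 ← R1 − 1/2·R2.
R3 ← R3 + 9·R2.
Row 3 reduces to 0 = -1, a contradiction. The system is inconsistent.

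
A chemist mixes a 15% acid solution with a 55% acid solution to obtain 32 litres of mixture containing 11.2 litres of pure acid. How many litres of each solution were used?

litres of solution A: 16, litres of solution B: 16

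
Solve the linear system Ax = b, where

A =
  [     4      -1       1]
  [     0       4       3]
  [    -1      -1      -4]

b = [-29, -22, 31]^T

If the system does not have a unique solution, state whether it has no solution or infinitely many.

x_1 = -6, x_2 = -1, x_3 = -6

Row-reduce the augmented matrix:
R1 ← R1 / (4).
R3 ← R3 + 1·R1.
R2 ← R2 / (4).
R1 ← R1 + 1/4·R2.
R3 ← R3 + 5/4·R2.
R3 ← R3 / (-45/16).
R1 ← R1 − 7/16·R3.
R2 ← R2 − 3/4·R3.
Reading off the reduced rows gives x_1 = -6, x_2 = -1, x_3 = -6.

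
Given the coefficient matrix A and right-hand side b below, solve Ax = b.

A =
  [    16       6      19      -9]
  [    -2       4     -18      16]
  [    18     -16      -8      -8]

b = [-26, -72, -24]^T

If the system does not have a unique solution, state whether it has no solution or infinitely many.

Row-reduce:
R1 ← R1 / (16).
R2 ← R2 + 2·R1.
R3 ← R3 − 18·R1.
R2 ← R2 / (19/4).
R1 ← R1 − 3/8·R2.
R3 ← R3 + 91/4·R2.
R3 ← R3 / (-1980/19).
R1 ← R1 − 46/19·R3.
R2 ← R2 + 125/38·R3.
Rank is 3 with 4 unknowns, leaving x_4 free.

infinitely many solutions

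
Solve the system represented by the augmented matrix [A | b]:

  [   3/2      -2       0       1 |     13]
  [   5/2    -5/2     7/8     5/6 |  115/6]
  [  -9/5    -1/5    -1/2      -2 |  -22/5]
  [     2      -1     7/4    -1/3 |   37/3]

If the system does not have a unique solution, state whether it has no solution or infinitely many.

infinitely many solutions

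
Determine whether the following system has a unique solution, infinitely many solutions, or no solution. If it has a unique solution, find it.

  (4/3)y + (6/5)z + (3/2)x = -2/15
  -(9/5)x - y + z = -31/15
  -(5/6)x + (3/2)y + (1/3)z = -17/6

x = 4/3, y = -1, z = -2/3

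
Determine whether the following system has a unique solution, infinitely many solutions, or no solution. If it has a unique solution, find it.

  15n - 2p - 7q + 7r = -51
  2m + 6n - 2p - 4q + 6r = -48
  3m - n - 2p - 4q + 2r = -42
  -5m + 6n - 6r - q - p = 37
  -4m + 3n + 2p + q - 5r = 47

Row-reduce:
Swap R1 and R2.
R1 ← R1 / (2).
R3 ← R3 − 3·R1.
R4 ← R4 + 5·R1.
R5 ← R5 + 4·R1.
R2 ← R2 / (15).
R1 ← R1 − 3·R2.
R3 ← R3 + 10·R2.
R4 ← R4 − 21·R2.
R5 ← R5 − 15·R2.
R3 ← R3 / (-1/3).
R1 ← R1 + 3/5·R3.
R2 ← R2 + 2/15·R3.
R4 ← R4 + 16/5·R3.
R4 ← R4 / (122/5).
R1 ← R1 − 21/5·R4.
R2 ← R2 − 3/5·R4.
R3 ← R3 − 8·R4.
Row 5 reduces to 0 = 2, a contradiction. The system is inconsistent.

no solution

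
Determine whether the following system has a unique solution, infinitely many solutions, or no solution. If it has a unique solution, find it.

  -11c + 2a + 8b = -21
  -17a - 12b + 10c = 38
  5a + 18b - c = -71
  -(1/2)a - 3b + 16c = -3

Row-reduce:
R1 ← R1 / (2).
R2 ← R2 + 17·R1.
R3 ← R3 − 5·R1.
R4 ← R4 + 1/2·R1.
R2 ← R2 / (56).
R1 ← R1 − 4·R2.
R3 ← R3 + 2·R2.
R4 ← R4 + 1·R2.
R3 ← R3 / (1317/56).
R1 ← R1 − 13/28·R3.
R2 ← R2 + 167/112·R3.
R4 ← R4 − 1317/112·R3.
Row 4 reduces to 0 = 1, a contradiction. The system is inconsistent.

no solution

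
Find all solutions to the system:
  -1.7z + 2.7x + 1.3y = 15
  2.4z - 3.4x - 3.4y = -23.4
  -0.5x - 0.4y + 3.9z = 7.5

Row-reduce the augmented matrix:
R1 ← R1 / (27/10).
R2 ← R2 + 17/5·R1.
R3 ← R3 + 1/2·R1.
R2 ← R2 / (-238/135).
R1 ← R1 − 13/27·R2.
R3 ← R3 + 43/270·R2.
R3 ← R3 / (1211/340).
R1 ← R1 + 19/34·R3.
R2 ← R2 + 5/34·R3.
Reading off the reduced rows gives x = 6, y = 3, z = 3.

x = 6, y = 3, z = 3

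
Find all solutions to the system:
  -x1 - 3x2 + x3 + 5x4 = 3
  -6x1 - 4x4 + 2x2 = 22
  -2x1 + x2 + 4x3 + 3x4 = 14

infinitely many solutions

Row-reduce:
R1 ← R1 / (-1).
R2 ← R2 + 6·R1.
R3 ← R3 + 2·R1.
R2 ← R2 / (20).
R1 ← R1 − 3·R2.
R3 ← R3 − 7·R2.
R3 ← R3 / (41/10).
R1 ← R1 + 1/10·R3.
R2 ← R2 + 3/10·R3.
Rank is 3 with 4 unknowns, leaving x4 free.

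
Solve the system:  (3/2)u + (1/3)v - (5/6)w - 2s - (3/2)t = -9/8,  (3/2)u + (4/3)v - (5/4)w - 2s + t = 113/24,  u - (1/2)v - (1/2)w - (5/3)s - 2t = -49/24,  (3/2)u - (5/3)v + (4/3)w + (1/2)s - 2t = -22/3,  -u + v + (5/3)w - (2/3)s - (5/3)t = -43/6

u = -3/4, v = -5/4, w = -2, s = -5/4, t = 5/2

Row-reduce the augmented matrix:
R1 ← R1 / (3/2).
R2 ← R2 − 3/2·R1.
R3 ← R3 − 1·R1.
R4 ← R4 − 3/2·R1.
R5 ← R5 + 1·R1.
R1 ← R1 − 2/9·R2.
R3 ← R3 + 13/18·R2.
R4 ← R4 + 2·R2.
R5 ← R5 − 11/9·R2.
R3 ← R3 / (-53/216).
R1 ← R1 + 25/54·R3.
R2 ← R2 + 5/12·R3.
R4 ← R4 − 4/3·R3.
R5 ← R5 − 175/108·R3.
R4 ← R4 / (73/106).
R1 ← R1 + 112/159·R4.
R2 ← R2 − 30/53·R4.
R3 ← R3 − 72/53·R4.
R5 ← R5 + 668/159·R4.
R5 ← R5 / (3924/73).
R1 ← R1 − 1315/219·R5.
R2 ← R2 + 450/73·R5.
R3 ← R3 + 1518/73·R5.
R4 ← R4 − 941/73·R5.
Reading off the reduced rows gives u = -3/4, v = -5/4, w = -2, s = -5/4, t = 5/2.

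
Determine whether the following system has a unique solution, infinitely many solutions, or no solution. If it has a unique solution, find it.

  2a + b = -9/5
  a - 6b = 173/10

a = 1/2, b = -14/5

From equation 1: b = -9/5 − 2·a.
Substitute into equation 2 and solve: a = 1/2.
Then b = -14/5.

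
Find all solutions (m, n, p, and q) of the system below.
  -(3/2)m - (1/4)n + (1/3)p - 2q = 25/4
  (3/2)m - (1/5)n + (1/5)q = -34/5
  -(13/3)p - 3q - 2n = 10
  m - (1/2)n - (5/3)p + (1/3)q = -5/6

Row-reduce:
R1 ← R1 / (-3/2).
R2 ← R2 − 3/2·R1.
R4 ← R4 − 1·R1.
R2 ← R2 / (-9/20).
R1 ← R1 − 1/6·R2.
R3 ← R3 + 2·R2.
R4 ← R4 + 2/3·R2.
R3 ← R3 / (-157/27).
R1 ← R1 + 8/81·R3.
R2 ← R2 + 20/27·R3.
R4 ← R4 + 157/81·R3.
Rank is 3 with 4 unknowns, leaving q free.

infinitely many solutions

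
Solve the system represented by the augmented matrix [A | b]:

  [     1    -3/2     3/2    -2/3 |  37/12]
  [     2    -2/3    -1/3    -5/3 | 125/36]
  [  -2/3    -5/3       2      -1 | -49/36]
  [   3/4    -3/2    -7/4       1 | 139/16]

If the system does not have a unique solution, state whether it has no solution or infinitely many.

x_1 = 9/4, x_2 = -7/3, x_3 = -1, x_4 = 7/4

Row-reduce the augmented matrix:
R2 ← R2 − 2·R1.
R3 ← R3 + 2/3·R1.
R4 ← R4 − 3/4·R1.
R2 ← R2 / (7/3).
R1 ← R1 + 3/2·R2.
R3 ← R3 + 8/3·R2.
R4 ← R4 + 3/8·R2.
R3 ← R3 / (-17/21).
R1 ← R1 + 9/14·R3.
R2 ← R2 + 10/7·R3.
R4 ← R4 + 191/56·R3.
R4 ← R4 / (466/51).
R1 ← R1 − 29/51·R4.
R2 ← R2 − 157/51·R4.
R3 ← R3 − 115/51·R4.
Reading off the reduced rows gives x_1 = 9/4, x_2 = -7/3, x_3 = -1, x_4 = 7/4.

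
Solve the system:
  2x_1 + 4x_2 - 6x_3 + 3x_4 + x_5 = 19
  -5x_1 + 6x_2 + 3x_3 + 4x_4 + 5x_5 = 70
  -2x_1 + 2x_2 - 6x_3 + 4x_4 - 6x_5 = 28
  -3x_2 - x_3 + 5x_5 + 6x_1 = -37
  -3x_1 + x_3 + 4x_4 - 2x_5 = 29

x_1 = -5, x_2 = 4, x_3 = 0, x_4 = 4, x_5 = 1

Row-reduce the augmented matrix:
R1 ← R1 / (2).
R2 ← R2 + 5·R1.
R3 ← R3 + 2·R1.
R4 ← R4 − 6·R1.
R5 ← R5 + 3·R1.
R2 ← R2 / (16).
R1 ← R1 − 2·R2.
R3 ← R3 − 6·R2.
R4 ← R4 + 15·R2.
R5 ← R5 − 6·R2.
R3 ← R3 / (-15/2).
R1 ← R1 + 3/2·R3.
R2 ← R2 + 3/4·R3.
R4 ← R4 − 23/4·R3.
R5 ← R5 + 7/2·R3.
R4 ← R4 / (461/120).
R1 ← R1 + 19/40·R4.
R2 ← R2 − 9/20·R4.
R3 ← R3 + 43/120·R4.
R5 ← R5 − 44/15·R4.
R5 ← R5 / (-917/461).
R1 ← R1 − 692/461·R5.
R2 ← R2 − 412/461·R5.
R3 ← R3 − 611/461·R5.
R4 ← R4 − 365/461·R5.
Reading off the reduced rows gives x_1 = -5, x_2 = 4, x_3 = 0, x_4 = 4, x_5 = 1.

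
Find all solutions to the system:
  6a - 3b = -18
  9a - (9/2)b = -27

infinitely many solutions

Row-reduce:
R1 ← R1 / (6).
R2 ← R2 − 9·R1.
Rank is 1 with 2 unknowns, leaving b free.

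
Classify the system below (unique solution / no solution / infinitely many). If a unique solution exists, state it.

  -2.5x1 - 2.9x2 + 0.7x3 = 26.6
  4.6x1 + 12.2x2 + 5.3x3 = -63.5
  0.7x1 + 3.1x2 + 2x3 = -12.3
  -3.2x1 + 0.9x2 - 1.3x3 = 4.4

Row-reduce the augmented matrix:
R1 ← R1 / (-5/2).
R2 ← R2 − 23/5·R1.
R3 ← R3 − 7/10·R1.
R4 ← R4 + 16/5·R1.
R2 ← R2 / (858/125).
R1 ← R1 − 29/25·R2.
R3 ← R3 − 286/125·R2.
R4 ← R4 − 1153/250·R2.
Swap R3 and R4.
R3 ← R3 / (-37881/5720).
R1 ← R1 + 797/572·R3.
R2 ← R2 − 549/572·R3.
R4 reduces to 0 = 0, so the extra equation is consistent.
Reading off the reduced rows gives x1 = -4, x2 = -5, x3 = 3.

x1 = -4, x2 = -5, x3 = 3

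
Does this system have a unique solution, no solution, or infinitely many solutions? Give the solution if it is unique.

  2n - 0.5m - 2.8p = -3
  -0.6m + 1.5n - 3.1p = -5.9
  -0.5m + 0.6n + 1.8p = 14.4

m = -6, n = 4, p = 5

Row-reduce the augmented matrix:
R1 ← R1 / (-1/2).
R2 ← R2 + 3/5·R1.
R3 ← R3 + 1/2·R1.
R2 ← R2 / (-9/10).
R1 ← R1 + 4·R2.
R3 ← R3 + 7/5·R2.
R3 ← R3 / (944/225).
R1 ← R1 − 40/9·R3.
R2 ← R2 + 13/45·R3.
Reading off the reduced rows gives m = -6, n = 4, p = 5.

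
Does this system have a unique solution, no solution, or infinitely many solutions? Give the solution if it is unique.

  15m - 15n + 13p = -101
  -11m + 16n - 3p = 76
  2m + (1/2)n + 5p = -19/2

Row-reduce:
R1 ← R1 / (15).
R2 ← R2 + 11·R1.
R3 ← R3 − 2·R1.
R2 ← R2 / (5).
R1 ← R1 + 1·R2.
R3 ← R3 − 5/2·R2.
Row 3 reduces to 0 = 3, a contradiction. The system is inconsistent.

no solution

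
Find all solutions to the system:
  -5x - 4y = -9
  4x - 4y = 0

x = 1, y = 1

Row-reduce the augmented matrix:
R1 ← R1 / (-5).
R2 ← R2 − 4·R1.
R2 ← R2 / (-36/5).
R1 ← R1 − 4/5·R2.
Reading off the reduced rows gives x = 1, y = 1.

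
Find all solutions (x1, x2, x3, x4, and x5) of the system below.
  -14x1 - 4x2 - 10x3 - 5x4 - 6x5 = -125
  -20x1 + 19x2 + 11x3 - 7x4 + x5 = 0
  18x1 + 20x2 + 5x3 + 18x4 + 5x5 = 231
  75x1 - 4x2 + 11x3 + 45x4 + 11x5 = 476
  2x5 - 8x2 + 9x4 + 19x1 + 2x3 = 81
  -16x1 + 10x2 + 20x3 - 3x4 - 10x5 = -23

Row-reduce:
R1 ← R1 / (-14).
R2 ← R2 + 20·R1.
R3 ← R3 − 18·R1.
R4 ← R4 − 75·R1.
R5 ← R5 − 19·R1.
R6 ← R6 + 16·R1.
R2 ← R2 / (173/7).
R1 ← R1 − 2/7·R2.
R3 ← R3 − 104/7·R2.
R4 ← R4 + 178/7·R2.
R5 ← R5 + 94/7·R2.
R6 ← R6 − 102/7·R2.
R3 ← R3 / (-3989/173).
R1 ← R1 − 73/173·R3.
R2 ← R2 − 177/173·R3.
R4 ← R4 + 2864/173·R3.
R5 ← R5 − 375/173·R3.
R6 ← R6 − 2858/173·R3.
R4 ← R4 / (80697/7978).
R1 ← R1 − 4513/7978·R4.
R2 ← R2 − 2056/3989·R4.
R3 ← R3 + 1987/3989·R4.
R5 ← R5 − 26899/7978·R4.
R6 ← R6 − 43317/3989·R4.
Swap R5 and R6.
R5 ← R5 / (-248946/26899).
R1 ← R1 − 12228/26899·R5.
R2 ← R2 − 7458/26899·R5.
R3 ← R3 − 2971/26899·R5.
R4 ← R4 + 13868/26899·R5.
Row 6 reduces to 0 = -2/3, a contradiction. The system is inconsistent.

no solution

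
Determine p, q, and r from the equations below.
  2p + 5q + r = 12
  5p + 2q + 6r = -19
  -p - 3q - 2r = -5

Row-reduce the augmented matrix:
R1 ← R1 / (2).
R2 ← R2 − 5·R1.
R3 ← R3 + 1·R1.
R2 ← R2 / (-21/2).
R1 ← R1 − 5/2·R2.
R3 ← R3 + 1/2·R2.
R3 ← R3 / (-5/3).
R1 ← R1 − 4/3·R3.
R2 ← R2 + 1/3·R3.
Reading off the reduced rows gives p = -3, q = 4, r = -2.

p = -3, q = 4, r = -2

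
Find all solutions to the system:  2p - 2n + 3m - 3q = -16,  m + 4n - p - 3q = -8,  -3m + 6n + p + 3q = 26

Row-reduce:
R1 ← R1 / (3).
R2 ← R2 − 1·R1.
R3 ← R3 + 3·R1.
R2 ← R2 / (14/3).
R1 ← R1 + 2/3·R2.
R3 ← R3 − 4·R2.
R3 ← R3 / (31/7).
R1 ← R1 − 3/7·R3.
R2 ← R2 + 5/14·R3.
Rank is 3 with 4 unknowns, leaving q free.

infinitely many solutions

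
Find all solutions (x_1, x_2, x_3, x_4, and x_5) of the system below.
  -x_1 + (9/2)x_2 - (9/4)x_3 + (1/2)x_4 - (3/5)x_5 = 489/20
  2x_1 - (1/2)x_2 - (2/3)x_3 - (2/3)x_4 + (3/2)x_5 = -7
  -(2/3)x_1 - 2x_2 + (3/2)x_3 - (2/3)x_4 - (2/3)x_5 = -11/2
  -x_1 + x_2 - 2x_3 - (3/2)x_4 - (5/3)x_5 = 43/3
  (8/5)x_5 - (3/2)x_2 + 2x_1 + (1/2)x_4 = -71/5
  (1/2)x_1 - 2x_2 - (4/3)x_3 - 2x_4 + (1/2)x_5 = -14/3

no solution

Row-reduce:
R1 ← R1 / (-1).
R2 ← R2 − 2·R1.
R3 ← R3 + 2/3·R1.
R4 ← R4 + 1·R1.
R5 ← R5 − 2·R1.
R6 ← R6 − 1/2·R1.
R2 ← R2 / (17/2).
R1 ← R1 + 9/2·R2.
R3 ← R3 + 5·R2.
R4 ← R4 + 7/2·R2.
R5 ← R5 − 15/2·R2.
R6 ← R6 − 1/4·R2.
R3 ← R3 / (-2/51).
R1 ← R1 + 33/68·R3.
R2 ← R2 + 31/51·R3.
R4 ← R4 + 383/204·R3.
R5 ← R5 − 1/17·R3.
R6 ← R6 + 941/408·R3.
R4 ← R4 / (293/8).
R1 ← R1 − 77/8·R4.
R2 ← R2 − 25/2·R4.
R3 ← R3 − 41/2·R4.
R6 ← R6 − 2185/48·R4.
Swap R5 and R6.
R5 ← R5 / (22873/17580).
R1 ← R1 − 579/586·R5.
R2 ← R2 − 1237/4395·R5.
R3 ← R3 − 602/1465·R5.
R4 ← R4 − 27/293·R5.
Row 6 reduces to 0 = 2, a contradiction. The system is inconsistent.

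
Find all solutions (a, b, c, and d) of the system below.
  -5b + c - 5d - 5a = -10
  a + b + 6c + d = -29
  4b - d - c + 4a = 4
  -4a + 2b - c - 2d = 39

a = -6, b = 6, c = -5, d = 1

Row-reduce the augmented matrix:
R1 ← R1 / (-5).
R2 ← R2 − 1·R1.
R3 ← R3 − 4·R1.
R4 ← R4 + 4·R1.
Swap R2 and R4.
R2 ← R2 / (6).
R1 ← R1 − 1·R2.
R3 ← R3 / (-1/5).
R1 ← R1 − 1/10·R3.
R2 ← R2 + 3/10·R3.
R4 ← R4 − 31/5·R3.
R4 ← R4 / (-155).
R1 ← R1 + 11/6·R4.
R2 ← R2 − 47/6·R4.
R3 ← R3 − 25·R4.
Reading off the reduced rows gives a = -6, b = 6, c = -5, d = 1.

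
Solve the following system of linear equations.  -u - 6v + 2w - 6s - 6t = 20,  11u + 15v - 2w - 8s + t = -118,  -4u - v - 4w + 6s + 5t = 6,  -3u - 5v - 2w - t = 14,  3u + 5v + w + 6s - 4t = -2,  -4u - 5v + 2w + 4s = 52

Row-reduce the augmented matrix:
R1 ← R1 / (-1).
R2 ← R2 − 11·R1.
R3 ← R3 + 4·R1.
R4 ← R4 + 3·R1.
R5 ← R5 − 3·R1.
R6 ← R6 + 4·R1.
R2 ← R2 / (-51).
R1 ← R1 − 6·R2.
R3 ← R3 − 23·R2.
R4 ← R4 − 13·R2.
R5 ← R5 + 13·R2.
R6 ← R6 − 19·R2.
R3 ← R3 / (-152/51).
R1 ← R1 − 6/17·R3.
R2 ← R2 + 20/51·R3.
R4 ← R4 + 148/51·R3.
R5 ← R5 − 97/51·R3.
R6 ← R6 − 74/51·R3.
R4 ← R4 / (46/19).
R1 ← R1 + 59/19·R4.
R2 ← R2 − 36/19·R4.
R3 ← R3 − 43/38·R4.
R5 ← R5 − 179/38·R4.
R6 ← R6 + 23/19·R4.
R5 ← R5 / (-325/46).
R1 ← R1 + 17/23·R5.
R2 ← R2 − 17/23·R5.
R3 ← R3 + 11/46·R5.
R4 ← R4 − 7/23·R5.
R6 reduces to 0 = 0, so the extra equation is consistent.
Reading off the reduced rows gives u = -2, v = -4, w = 6, s = 3, t = 0.

u = -2, v = -4, w = 6, s = 3, t = 0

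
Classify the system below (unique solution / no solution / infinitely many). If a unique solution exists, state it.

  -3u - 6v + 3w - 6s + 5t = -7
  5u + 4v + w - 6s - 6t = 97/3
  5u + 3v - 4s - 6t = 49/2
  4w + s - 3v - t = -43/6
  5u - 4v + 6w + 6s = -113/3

Row-reduce the augmented matrix:
R1 ← R1 / (-3).
R2 ← R2 − 5·R1.
R3 ← R3 − 5·R1.
R5 ← R5 − 5·R1.
R2 ← R2 / (-6).
R1 ← R1 − 2·R2.
R3 ← R3 + 7·R2.
R4 ← R4 + 3·R2.
R5 ← R5 + 14·R2.
R3 ← R3 / (-2).
R1 ← R1 − 1·R3.
R2 ← R2 + 1·R3.
R4 ← R4 − 1·R3.
R5 ← R5 + 3·R3.
R4 ← R4 / (34/3).
R1 ← R1 + 1·R4.
R2 ← R2 − 1/3·R4.
R3 ← R3 + 7/3·R4.
R5 ← R5 − 79/3·R4.
R5 ← R5 / (215/24).
R1 ← R1 + 31/24·R5.
R2 ← R2 + 1/8·R5.
R3 ← R3 + 7/24·R5.
R4 ← R4 + 5/24·R5.
Reading off the reduced rows gives u = -7/3, v = 5/2, w = 0, s = -8/3, t = -3.

u = -7/3, v = 5/2, w = 0, s = -8/3, t = -3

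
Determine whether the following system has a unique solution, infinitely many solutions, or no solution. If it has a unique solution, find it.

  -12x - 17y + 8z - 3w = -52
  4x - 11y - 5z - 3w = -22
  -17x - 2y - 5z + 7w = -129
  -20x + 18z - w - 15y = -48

x = 4, y = 3, z = 4, w = -5

Row-reduce the augmented matrix:
R1 ← R1 / (-12).
R2 ← R2 − 4·R1.
R3 ← R3 + 17·R1.
R4 ← R4 + 20·R1.
R2 ← R2 / (-50/3).
R1 ← R1 − 17/12·R2.
R3 ← R3 − 265/12·R2.
R4 ← R4 − 40/3·R2.
R3 ← R3 / (-777/40).
R1 ← R1 + 173/200·R3.
R2 ← R2 − 7/50·R3.
R4 ← R4 − 14/5·R3.
R4 ← R4 / (184/111).
R1 ← R1 + 197/555·R4.
R2 ← R2 − 157/555·R4.
R3 ← R3 + 34/111·R4.
Reading off the reduced rows gives x = 4, y = 3, z = 4, w = -5.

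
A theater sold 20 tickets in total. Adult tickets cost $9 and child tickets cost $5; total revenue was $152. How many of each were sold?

Let a = adult tickets, c = child tickets.
  a + c = 20
  5c + 9a = 152
Row-reduce the augmented matrix:
R2 ← R2 − 9·R1.
R2 ← R2 / (-4).
R1 ← R1 − 1·R2.
Reading off the reduced rows gives a = 13, c = 7.

adult tickets: 13, child tickets: 7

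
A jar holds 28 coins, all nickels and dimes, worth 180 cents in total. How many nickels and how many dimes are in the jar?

nickels: 20, dimes: 8

Let n = nickels, d = dimes.
  n + d = 28
  5n + 10d = 180
Row-reduce the augmented matrix:
R2 ← R2 − 5·R1.
R2 ← R2 / (5).
R1 ← R1 − 1·R2.
Reading off the reduced rows gives n = 20, d = 8.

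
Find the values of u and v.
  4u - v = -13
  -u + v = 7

From equation 1: v = 13 + 4·u.
Substitute into equation 2 and solve: u = -2.
Then v = 5.

u = -2, v = 5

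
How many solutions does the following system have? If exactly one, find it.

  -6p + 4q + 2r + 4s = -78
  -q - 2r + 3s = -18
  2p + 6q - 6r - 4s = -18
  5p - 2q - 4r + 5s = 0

Row-reduce the augmented matrix:
R1 ← R1 / (-6).
R3 ← R3 − 2·R1.
R4 ← R4 − 5·R1.
R2 ← R2 / (-1).
R1 ← R1 + 2/3·R2.
R3 ← R3 − 22/3·R2.
R4 ← R4 − 4/3·R2.
R3 ← R3 / (-20).
R1 ← R1 − 1·R3.
R2 ← R2 − 2·R3.
R4 ← R4 + 5·R3.
R4 ← R4 / (15/2).
R1 ← R1 + 17/10·R4.
R2 ← R2 + 16/15·R4.
R3 ← R3 + 29/30·R4.
Reading off the reduced rows gives p = 6, q = -6, r = 3, s = -6.

p = 6, q = -6, r = 3, s = -6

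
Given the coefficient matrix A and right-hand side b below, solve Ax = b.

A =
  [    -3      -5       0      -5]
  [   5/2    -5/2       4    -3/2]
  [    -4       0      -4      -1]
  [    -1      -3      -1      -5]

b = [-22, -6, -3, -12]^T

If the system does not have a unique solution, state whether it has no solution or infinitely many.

no solution

Row-reduce:
R1 ← R1 / (-3).
R2 ← R2 − 5/2·R1.
R3 ← R3 + 4·R1.
R4 ← R4 + 1·R1.
R2 ← R2 / (-20/3).
R1 ← R1 − 5/3·R2.
R3 ← R3 − 20/3·R2.
R4 ← R4 + 4/3·R2.
Swap R3 and R4.
R3 ← R3 / (-9/5).
R1 ← R1 − 1·R3.
R2 ← R2 + 3/5·R3.
Row 4 reduces to 0 = 2, a contradiction. The system is inconsistent.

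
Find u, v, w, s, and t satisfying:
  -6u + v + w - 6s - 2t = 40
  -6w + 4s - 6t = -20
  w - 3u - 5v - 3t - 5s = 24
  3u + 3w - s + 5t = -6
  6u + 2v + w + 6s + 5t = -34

Row-reduce the augmented matrix:
R1 ← R1 / (-6).
R3 ← R3 + 3·R1.
R4 ← R4 − 3·R1.
R5 ← R5 − 6·R1.
Swap R2 and R3.
R2 ← R2 / (-11/2).
R1 ← R1 + 1/6·R2.
R4 ← R4 − 1/2·R2.
R5 ← R5 − 3·R2.
R3 ← R3 / (-6).
R1 ← R1 + 2/11·R3.
R2 ← R2 + 1/11·R3.
R4 ← R4 − 39/11·R3.
R5 ← R5 − 25/11·R3.
R4 ← R4 / (-20/11).
R1 ← R1 − 31/33·R4.
R2 ← R2 − 10/33·R4.
R3 ← R3 + 2/3·R4.
R5 ← R5 − 14/33·R4.
R5 ← R5 / (-3/10).
R1 ← R1 − 43/60·R5.
R2 ← R2 − 1/2·R5.
R3 ← R3 − 9/10·R5.
R4 ← R4 + 3/20·R5.
Reading off the reduced rows gives u = -2, v = 2, w = 6, s = -2, t = -4.

u = -2, v = 2, w = 6, s = -2, t = -4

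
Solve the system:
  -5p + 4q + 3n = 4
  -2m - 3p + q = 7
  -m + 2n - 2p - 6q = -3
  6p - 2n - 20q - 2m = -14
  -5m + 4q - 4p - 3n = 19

Row-reduce the augmented matrix:
Swap R1 and R2.
R1 ← R1 / (-2).
R3 ← R3 + 1·R1.
R4 ← R4 + 2·R1.
R5 ← R5 + 5·R1.
R2 ← R2 / (3).
R3 ← R3 − 2·R2.
R4 ← R4 + 2·R2.
R5 ← R5 + 3·R2.
R3 ← R3 / (17/6).
R1 ← R1 − 3/2·R3.
R2 ← R2 + 5/3·R3.
R4 ← R4 − 17/3·R3.
R5 ← R5 + 3/2·R3.
Swap R4 and R5.
R4 ← R4 / (11/17).
R1 ← R1 − 74/17·R4.
R2 ← R2 + 69/17·R4.
R3 ← R3 + 55/17·R4.
R5 reduces to 0 = 0, so the extra equation is consistent.
Reading off the reduced rows gives m = -3, n = 0, p = 0, q = 1.

m = -3, n = 0, p = 0, q = 1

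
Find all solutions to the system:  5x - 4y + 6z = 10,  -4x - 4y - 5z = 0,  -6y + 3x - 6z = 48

x = 6, y = -1, z = -4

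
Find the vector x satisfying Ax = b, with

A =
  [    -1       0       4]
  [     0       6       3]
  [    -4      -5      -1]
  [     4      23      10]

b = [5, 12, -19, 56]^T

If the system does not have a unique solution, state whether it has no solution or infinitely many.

no solution

Row-reduce:
R1 ← R1 / (-1).
R3 ← R3 + 4·R1.
R4 ← R4 − 4·R1.
R2 ← R2 / (6).
R3 ← R3 + 5·R2.
R4 ← R4 − 23·R2.
R3 ← R3 / (-29/2).
R1 ← R1 + 4·R3.
R2 ← R2 − 1/2·R3.
R4 ← R4 − 29/2·R3.
Row 4 reduces to 0 = 1, a contradiction. The system is inconsistent.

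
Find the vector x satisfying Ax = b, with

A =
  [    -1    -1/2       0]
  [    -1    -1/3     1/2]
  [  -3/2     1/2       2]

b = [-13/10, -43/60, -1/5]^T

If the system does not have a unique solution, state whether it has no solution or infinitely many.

x_1 = 9/5, x_2 = -1, x_3 = 3/2

Row-reduce the augmented matrix:
R1 ← R1 / (-1).
R2 ← R2 + 1·R1.
R3 ← R3 + 3/2·R1.
R2 ← R2 / (1/6).
R1 ← R1 − 1/2·R2.
R3 ← R3 − 5/4·R2.
R3 ← R3 / (-7/4).
R1 ← R1 + 3/2·R3.
R2 ← R2 − 3·R3.
Reading off the reduced rows gives x_1 = 9/5, x_2 = -1, x_3 = 3/2.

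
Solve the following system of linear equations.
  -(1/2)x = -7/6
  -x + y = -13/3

x = 7/3, y = -2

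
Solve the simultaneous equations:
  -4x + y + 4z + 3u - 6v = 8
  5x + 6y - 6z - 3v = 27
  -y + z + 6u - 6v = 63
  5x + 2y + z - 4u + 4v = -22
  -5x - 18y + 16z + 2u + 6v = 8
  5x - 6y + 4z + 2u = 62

x = 6, y = -5, z = -2, u = 5, v = -5

Row-reduce the augmented matrix:
R1 ← R1 / (-4).
R2 ← R2 − 5·R1.
R4 ← R4 − 5·R1.
R5 ← R5 + 5·R1.
R6 ← R6 − 5·R1.
R2 ← R2 / (29/4).
R1 ← R1 + 1/4·R2.
R3 ← R3 + 1·R2.
R4 ← R4 − 13/4·R2.
R5 ← R5 + 77/4·R2.
R6 ← R6 + 19/4·R2.
R3 ← R3 / (25/29).
R1 ← R1 + 30/29·R3.
R2 ← R2 + 4/29·R3.
R4 ← R4 − 187/29·R3.
R5 ← R5 − 242/29·R3.
R6 ← R6 − 242/29·R3.
R4 ← R4 / (-1267/25).
R1 ← R1 − 36/5·R4.
R2 ← R2 − 39/25·R4.
R3 ← R3 − 189/25·R4.
R5 ← R5 + 1372/25·R4.
R6 ← R6 + 1372/25·R4.
R5 ← R5 / (-709/181).
R1 ← R1 − 363/1267·R5.
R2 ← R2 + 1125/1267·R5.
R3 ← R3 + 27/181·R5.
R4 ← R4 + 1423/1267·R5.
R6 ← R6 + 709/181·R5.
R6 reduces to 0 = 0, so the extra equation is consistent.
Reading off the reduced rows gives x = 6, y = -5, z = -2, u = 5, v = -5.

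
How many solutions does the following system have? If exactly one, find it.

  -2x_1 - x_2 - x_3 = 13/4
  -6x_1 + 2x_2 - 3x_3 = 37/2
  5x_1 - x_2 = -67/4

x_1 = -3, x_2 = 7/4, x_3 = 1

Row-reduce the augmented matrix:
R1 ← R1 / (-2).
R2 ← R2 + 6·R1.
R3 ← R3 − 5·R1.
R2 ← R2 / (5).
R1 ← R1 − 1/2·R2.
R3 ← R3 + 7/2·R2.
R3 ← R3 / (-5/2).
R1 ← R1 − 1/2·R3.
Reading off the reduced rows gives x_1 = -3, x_2 = 7/4, x_3 = 1.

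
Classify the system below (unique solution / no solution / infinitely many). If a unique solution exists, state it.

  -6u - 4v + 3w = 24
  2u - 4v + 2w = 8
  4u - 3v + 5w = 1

Row-reduce the augmented matrix:
R1 ← R1 / (-6).
R2 ← R2 − 2·R1.
R3 ← R3 − 4·R1.
R2 ← R2 / (-16/3).
R1 ← R1 − 2/3·R2.
R3 ← R3 + 17/3·R2.
R3 ← R3 / (61/16).
R1 ← R1 + 1/8·R3.
R2 ← R2 + 9/16·R3.
Reading off the reduced rows gives u = -2, v = -3, w = 0.

u = -2, v = -3, w = 0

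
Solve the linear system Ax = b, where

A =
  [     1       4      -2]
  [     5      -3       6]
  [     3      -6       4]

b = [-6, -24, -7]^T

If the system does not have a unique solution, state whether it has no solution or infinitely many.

Row-reduce the augmented matrix:
R2 ← R2 − 5·R1.
R3 ← R3 − 3·R1.
R2 ← R2 / (-23).
R1 ← R1 − 4·R2.
R3 ← R3 + 18·R2.
R3 ← R3 / (-58/23).
R1 ← R1 − 18/23·R3.
R2 ← R2 + 16/23·R3.
Reading off the reduced rows gives x_1 = -3, x_2 = -2, x_3 = -5/2.

x_1 = -3, x_2 = -2, x_3 = -5/2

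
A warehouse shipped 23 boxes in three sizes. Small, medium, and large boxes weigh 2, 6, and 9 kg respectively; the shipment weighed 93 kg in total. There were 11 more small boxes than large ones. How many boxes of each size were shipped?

small boxes: 12, medium boxes: 10, large boxes: 1

Let s = small boxes, m = medium boxes, l = large boxes.
  s + m + l = 23
  2s + 6m + 9l = 93
  s - l = 11
Row-reduce the augmented matrix:
R2 ← R2 − 2·R1.
R3 ← R3 − 1·R1.
R2 ← R2 / (4).
R1 ← R1 − 1·R2.
R3 ← R3 + 1·R2.
R3 ← R3 / (-1/4).
R1 ← R1 + 3/4·R3.
R2 ← R2 − 7/4·R3.
Reading off the reduced rows gives s = 12, m = 10, l = 1.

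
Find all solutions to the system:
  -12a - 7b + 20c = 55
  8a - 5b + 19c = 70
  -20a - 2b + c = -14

Row-reduce:
R1 ← R1 / (-12).
R2 ← R2 − 8·R1.
R3 ← R3 + 20·R1.
R2 ← R2 / (-29/3).
R1 ← R1 − 7/12·R2.
R3 ← R3 − 29/3·R2.
Row 3 reduces to 0 = 1, a contradiction. The system is inconsistent.

no solution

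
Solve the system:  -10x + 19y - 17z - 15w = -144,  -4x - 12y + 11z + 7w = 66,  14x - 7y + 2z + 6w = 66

Row-reduce:
R1 ← R1 / (-10).
R2 ← R2 + 4·R1.
R3 ← R3 − 14·R1.
R2 ← R2 / (-98/5).
R1 ← R1 + 19/10·R2.
R3 ← R3 − 98/5·R2.
R3 ← R3 / (-4).
R1 ← R1 + 5/196·R3.
R2 ← R2 + 89/98·R3.
Rank is 3 with 4 unknowns, leaving w free.

infinitely many solutions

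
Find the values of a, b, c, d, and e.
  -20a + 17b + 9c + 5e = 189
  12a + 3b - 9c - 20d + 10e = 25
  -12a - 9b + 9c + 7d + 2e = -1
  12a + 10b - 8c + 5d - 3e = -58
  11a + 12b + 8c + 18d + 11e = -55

a = -3, b = 5, c = 6, d = -6, e = -2

Row-reduce the augmented matrix:
R1 ← R1 / (-20).
R2 ← R2 − 12·R1.
R3 ← R3 + 12·R1.
R4 ← R4 − 12·R1.
R5 ← R5 − 11·R1.
R2 ← R2 / (66/5).
R1 ← R1 + 17/20·R2.
R3 ← R3 + 96/5·R2.
R4 ← R4 − 101/5·R2.
R5 ← R5 − 427/20·R2.
R3 ← R3 / (-18/11).
R1 ← R1 + 15/22·R3.
R2 ← R2 + 3/11·R3.
R4 ← R4 − 32/11·R3.
R5 ← R5 − 413/22·R3.
R4 ← R4 / (-11/3).
R1 ← R1 − 95/12·R4.
R2 ← R2 − 13/6·R4.
R3 ← R3 − 27/2·R4.
R5 ← R5 + 2437/12·R4.
R5 ← R5 / (-30583/66).
R1 ← R1 − 3745/198·R5.
R2 ← R2 − 2003/396·R5.
R3 ← R3 − 13081/396·R5.
R4 ← R4 + 215/66·R5.
Reading off the reduced rows gives a = -3, b = 5, c = 6, d = -6, e = -2.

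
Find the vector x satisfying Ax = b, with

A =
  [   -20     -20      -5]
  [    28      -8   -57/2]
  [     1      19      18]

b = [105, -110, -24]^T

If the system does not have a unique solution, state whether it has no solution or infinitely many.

no solution

Row-reduce:
R1 ← R1 / (-20).
R2 ← R2 − 28·R1.
R3 ← R3 − 1·R1.
R2 ← R2 / (-36).
R1 ← R1 − 1·R2.
R3 ← R3 − 18·R2.
Row 3 reduces to 0 = -1/4, a contradiction. The system is inconsistent.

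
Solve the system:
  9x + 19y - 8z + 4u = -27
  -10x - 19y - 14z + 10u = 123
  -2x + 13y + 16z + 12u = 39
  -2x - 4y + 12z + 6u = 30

Row-reduce the augmented matrix:
R1 ← R1 / (9).
R2 ← R2 + 10·R1.
R3 ← R3 + 2·R1.
R4 ← R4 + 2·R1.
R2 ← R2 / (19/9).
R1 ← R1 − 19/9·R2.
R3 ← R3 − 155/9·R2.
R4 ← R4 − 2/9·R2.
R3 ← R3 / (3818/19).
R1 ← R1 − 22·R3.
R2 ← R2 + 206/19·R3.
R4 ← R4 − 240/19·R3.
R4 ← R4 / (22842/1909).
R1 ← R1 + 4792/1909·R4.
R2 ← R2 − 2252/1909·R4.
R3 ← R3 + 997/1909·R4.
Reading off the reduced rows gives x = -4, y = -1, z = -1, u = 5.

x = -4, y = -1, z = -1, u = 5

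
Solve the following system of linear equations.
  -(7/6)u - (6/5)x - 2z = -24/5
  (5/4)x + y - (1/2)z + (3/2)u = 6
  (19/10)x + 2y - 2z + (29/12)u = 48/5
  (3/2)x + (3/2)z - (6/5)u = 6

infinitely many solutions

Row-reduce:
R1 ← R1 / (-6/5).
R2 ← R2 − 5/4·R1.
R3 ← R3 − 19/10·R1.
R4 ← R4 − 3/2·R1.
R3 ← R3 − 2·R2.
Swap R3 and R4.
R3 ← R3 / (-1).
R1 ← R1 − 5/3·R3.
R2 ← R2 + 31/12·R3.
Rank is 3 with 4 unknowns, leaving u free.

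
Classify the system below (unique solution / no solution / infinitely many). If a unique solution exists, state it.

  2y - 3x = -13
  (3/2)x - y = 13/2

infinitely many solutions

Row-reduce:
R1 ← R1 / (-3).
R2 ← R2 − 3/2·R1.
Rank is 1 with 2 unknowns, leaving y free.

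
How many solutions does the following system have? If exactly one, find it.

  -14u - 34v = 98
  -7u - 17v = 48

no solution

Row-reduce:
R1 ← R1 / (-14).
R2 ← R2 + 7·R1.
Row 2 reduces to 0 = -1, a contradiction. The system is inconsistent.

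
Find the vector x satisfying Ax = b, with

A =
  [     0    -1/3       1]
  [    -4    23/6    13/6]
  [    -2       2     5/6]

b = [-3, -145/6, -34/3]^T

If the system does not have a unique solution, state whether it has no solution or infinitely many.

infinitely many solutions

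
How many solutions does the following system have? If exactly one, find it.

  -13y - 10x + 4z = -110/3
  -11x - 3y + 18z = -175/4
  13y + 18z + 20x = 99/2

x = 11/4, y = 1/2, z = -2/3

Row-reduce the augmented matrix:
R1 ← R1 / (-10).
R2 ← R2 + 11·R1.
R3 ← R3 − 20·R1.
R2 ← R2 / (113/10).
R1 ← R1 − 13/10·R2.
R3 ← R3 + 13·R2.
R3 ← R3 / (4706/113).
R1 ← R1 + 222/113·R3.
R2 ← R2 − 136/113·R3.
Reading off the reduced rows gives x = 11/4, y = 1/2, z = -2/3.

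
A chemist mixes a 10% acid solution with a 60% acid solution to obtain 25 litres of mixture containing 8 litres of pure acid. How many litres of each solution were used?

litres of solution A: 14, litres of solution B: 11

Let a = litres of solution A, b = litres of solution B.
  a + b = 25
  (1/10)a + (3/5)b = 8
Row-reduce the augmented matrix:
R2 ← R2 − 1/10·R1.
R2 ← R2 / (1/2).
R1 ← R1 − 1·R2.
Reading off the reduced rows gives a = 14, b = 11.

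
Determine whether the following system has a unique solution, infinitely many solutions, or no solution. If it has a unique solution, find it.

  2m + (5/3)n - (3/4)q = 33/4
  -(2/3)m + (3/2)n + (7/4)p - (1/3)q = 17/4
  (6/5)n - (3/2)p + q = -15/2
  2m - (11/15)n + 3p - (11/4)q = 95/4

Row-reduce:
R1 ← R1 / (2).
R2 ← R2 + 2/3·R1.
R4 ← R4 − 2·R1.
R2 ← R2 / (37/18).
R1 ← R1 − 5/6·R2.
R3 ← R3 − 6/5·R2.
R4 ← R4 + 12/5·R2.
R3 ← R3 / (-933/370).
R1 ← R1 + 105/148·R3.
R2 ← R2 − 63/74·R3.
R4 ← R4 − 933/185·R3.
Row 4 reduces to 0 = 1/2, a contradiction. The system is inconsistent.

no solution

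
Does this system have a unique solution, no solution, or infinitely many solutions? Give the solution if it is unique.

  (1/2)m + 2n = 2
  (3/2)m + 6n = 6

Row-reduce:
R1 ← R1 / (1/2).
R2 ← R2 − 3/2·R1.
Rank is 1 with 2 unknowns, leaving n free.

infinitely many solutions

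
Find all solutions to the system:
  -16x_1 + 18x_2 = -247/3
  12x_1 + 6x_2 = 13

x_1 = 7/3, x_2 = -5/2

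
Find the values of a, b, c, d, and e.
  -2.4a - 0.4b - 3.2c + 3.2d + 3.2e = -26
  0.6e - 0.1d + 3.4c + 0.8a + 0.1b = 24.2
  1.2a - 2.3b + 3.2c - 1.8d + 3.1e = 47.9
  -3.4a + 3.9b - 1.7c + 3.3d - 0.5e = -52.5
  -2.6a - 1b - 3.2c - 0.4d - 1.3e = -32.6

a = 6, b = -3, c = 5, d = -3, e = 4

Row-reduce the augmented matrix:
R1 ← R1 / (-12/5).
R2 ← R2 − 4/5·R1.
R3 ← R3 − 6/5·R1.
R4 ← R4 + 17/5·R1.
R5 ← R5 + 13/5·R1.
R2 ← R2 / (-1/30).
R1 ← R1 − 1/6·R2.
R3 ← R3 + 5/2·R2.
R4 ← R4 − 67/15·R2.
R5 ← R5 + 17/30·R2.
R3 ← R3 / (-867/5).
R1 ← R1 − 13·R3.
R2 ← R2 + 70·R3.
R4 ← R4 − 631/2·R3.
R5 ← R5 + 197/5·R3.
R4 ← R4 / (-68963/17340).
R1 ← R1 + 1691/867·R4.
R2 ← R2 − 302/867·R4.
R3 ← R3 − 727/1734·R4.
R5 ← R5 + 16391/4335·R4.
R5 ← R5 / (-1796238/344815).
R1 ← R1 + 238911/137926·R5.
R2 ← R2 + 102563/68963·R5.
R3 ← R3 − 43592/68963·R5.
R4 ← R4 − 10143/68963·R5.
Reading off the reduced rows gives a = 6, b = -3, c = 5, d = -3, e = 4.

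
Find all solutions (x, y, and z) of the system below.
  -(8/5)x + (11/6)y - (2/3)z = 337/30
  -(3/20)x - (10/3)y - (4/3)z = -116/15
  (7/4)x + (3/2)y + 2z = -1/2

no solution

Row-reduce:
R1 ← R1 / (-8/5).
R2 ← R2 + 3/20·R1.
R3 ← R3 − 7/4·R1.
R2 ← R2 / (-673/192).
R1 ← R1 + 55/48·R2.
R3 ← R3 − 673/192·R2.
Row 3 reduces to 0 = 3, a contradiction. The system is inconsistent.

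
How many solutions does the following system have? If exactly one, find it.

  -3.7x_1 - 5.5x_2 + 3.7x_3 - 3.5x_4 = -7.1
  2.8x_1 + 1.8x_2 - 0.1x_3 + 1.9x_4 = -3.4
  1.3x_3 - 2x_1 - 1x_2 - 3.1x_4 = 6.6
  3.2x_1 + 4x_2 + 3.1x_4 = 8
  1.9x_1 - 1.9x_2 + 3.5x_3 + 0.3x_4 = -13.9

Row-reduce the augmented matrix:
R1 ← R1 / (-37/10).
R2 ← R2 − 14/5·R1.
R3 ← R3 + 2·R1.
R4 ← R4 − 16/5·R1.
R5 ← R5 − 19/10·R1.
R2 ← R2 / (-437/185).
R1 ← R1 − 55/37·R2.
R3 ← R3 − 73/37·R2.
R4 ← R4 + 28/37·R2.
R5 ← R5 + 874/185·R2.
R3 ← R3 / (3398/2185).
R1 ← R1 − 611/874·R3.
R2 ← R2 + 999/874·R3.
R4 ← R4 − 5102/2185·R3.
R4 ← R4 / (10417/3398).
R1 ← R1 − 2207/1699·R4.
R2 ← R2 + 1751/1699·R4.
R3 ← R3 + 2003/1699·R4.
R5 reduces to 0 = 0, so the extra equation is consistent.
Reading off the reduced rows gives x_1 = -5, x_2 = 6, x_3 = 2, x_4 = 0.

x_1 = -5, x_2 = 6, x_3 = 2, x_4 = 0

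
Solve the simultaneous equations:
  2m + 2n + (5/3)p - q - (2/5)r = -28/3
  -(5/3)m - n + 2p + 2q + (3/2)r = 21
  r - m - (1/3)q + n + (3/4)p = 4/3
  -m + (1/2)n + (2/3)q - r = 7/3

infinitely many solutions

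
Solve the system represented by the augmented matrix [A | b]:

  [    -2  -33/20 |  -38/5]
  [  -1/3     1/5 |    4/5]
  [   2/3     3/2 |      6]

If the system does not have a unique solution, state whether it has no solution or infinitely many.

no solution

Row-reduce:
R1 ← R1 / (-2).
R2 ← R2 + 1/3·R1.
R3 ← R3 − 2/3·R1.
R2 ← R2 / (19/40).
R1 ← R1 − 33/40·R2.
R3 ← R3 − 19/20·R2.
Row 3 reduces to 0 = -2/3, a contradiction. The system is inconsistent.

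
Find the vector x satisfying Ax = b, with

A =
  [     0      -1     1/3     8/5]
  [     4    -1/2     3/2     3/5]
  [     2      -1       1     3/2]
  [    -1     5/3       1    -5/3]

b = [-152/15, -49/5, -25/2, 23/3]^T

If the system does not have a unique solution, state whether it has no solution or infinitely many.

Row-reduce:
Swap R1 and R2.
R1 ← R1 / (4).
R3 ← R3 − 2·R1.
R4 ← R4 + 1·R1.
R2 ← R2 / (-1).
R1 ← R1 + 1/8·R2.
R3 ← R3 + 3/4·R2.
R4 ← R4 − 37/24·R2.
Swap R3 and R4.
R3 ← R3 / (17/9).
R1 ← R1 − 1/3·R3.
R2 ← R2 + 1/3·R3.
Rank is 3 with 4 unknowns, leaving x_4 free.

infinitely many solutions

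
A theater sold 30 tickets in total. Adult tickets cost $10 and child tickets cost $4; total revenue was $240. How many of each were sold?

Let a = adult tickets, c = child tickets.
  a + c = 30
  10a + 4c = 240
Row-reduce the augmented matrix:
R2 ← R2 − 10·R1.
R2 ← R2 / (-6).
R1 ← R1 − 1·R2.
Reading off the reduced rows gives a = 20, c = 10.

adult tickets: 20, child tickets: 10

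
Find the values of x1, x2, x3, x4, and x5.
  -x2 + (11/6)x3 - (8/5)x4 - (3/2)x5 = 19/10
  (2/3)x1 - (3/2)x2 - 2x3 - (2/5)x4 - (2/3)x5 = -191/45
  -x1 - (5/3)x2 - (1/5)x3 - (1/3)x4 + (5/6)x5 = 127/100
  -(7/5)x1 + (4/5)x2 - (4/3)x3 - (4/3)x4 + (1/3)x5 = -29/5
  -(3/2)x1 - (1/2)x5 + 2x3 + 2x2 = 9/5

Row-reduce the augmented matrix:
Swap R1 and R2.
R1 ← R1 / (2/3).
R3 ← R3 + 1·R1.
R4 ← R4 + 7/5·R1.
R5 ← R5 + 3/2·R1.
R2 ← R2 / (-1).
R1 ← R1 + 9/4·R2.
R3 ← R3 + 47/12·R2.
R4 ← R4 + 47/20·R2.
R5 ← R5 + 11/8·R2.
R3 ← R3 / (-3737/360).
R1 ← R1 + 57/8·R3.
R2 ← R2 + 11/6·R3.
R4 ← R4 + 1181/120·R3.
R5 ← R5 + 241/48·R3.
R4 ← R4 / (-972497/280275).
R1 ← R1 + 2469/3737·R4.
R2 ← R2 − 12296/18685·R4.
R3 ← R3 + 1920/3737·R4.
R5 ← R5 + 47819/37370·R4.
R5 ← R5 / (-1564963/972497).
R1 ← R1 + 953699/972497·R5.
R2 ← R2 + 1254/18349·R5.
R3 ← R3 + 109455/972497·R5.
R4 ← R4 − 1655675/1944994·R5.
Reading off the reduced rows gives x1 = 1/3, x2 = -1, x3 = 12/5, x4 = 5/4, x5 = 1.

x1 = 1/3, x2 = -1, x3 = 12/5, x4 = 5/4, x5 = 1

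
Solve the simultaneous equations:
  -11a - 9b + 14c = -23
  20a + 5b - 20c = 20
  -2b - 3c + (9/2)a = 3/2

Row-reduce:
R1 ← R1 / (-11).
R2 ← R2 − 20·R1.
R3 ← R3 − 9/2·R1.
R2 ← R2 / (-125/11).
R1 ← R1 − 9/11·R2.
R3 ← R3 + 125/22·R2.
Row 3 reduces to 0 = 3, a contradiction. The system is inconsistent.

no solution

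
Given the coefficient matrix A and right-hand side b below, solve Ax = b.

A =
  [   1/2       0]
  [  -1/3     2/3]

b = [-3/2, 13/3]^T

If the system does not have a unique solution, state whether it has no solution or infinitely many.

x_1 = -3, x_2 = 5

Row-reduce the augmented matrix:
R1 ← R1 / (1/2).
R2 ← R2 + 1/3·R1.
R2 ← R2 / (2/3).
Reading off the reduced rows gives x_1 = -3, x_2 = 5.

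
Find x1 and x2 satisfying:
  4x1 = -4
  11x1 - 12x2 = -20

Row-reduce the augmented matrix:
R1 ← R1 / (4).
R2 ← R2 − 11·R1.
R2 ← R2 / (-12).
Reading off the reduced rows gives x1 = -1, x2 = 3/4.

x1 = -1, x2 = 3/4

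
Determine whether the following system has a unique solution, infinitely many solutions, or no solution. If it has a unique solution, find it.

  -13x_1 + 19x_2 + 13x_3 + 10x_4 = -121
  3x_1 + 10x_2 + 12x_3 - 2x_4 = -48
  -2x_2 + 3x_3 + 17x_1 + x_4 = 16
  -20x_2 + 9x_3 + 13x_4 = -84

x_1 = 2, x_2 = 0, x_3 = -5, x_4 = -3

Row-reduce the augmented matrix:
R1 ← R1 / (-13).
R2 ← R2 − 3·R1.
R3 ← R3 − 17·R1.
R2 ← R2 / (187/13).
R1 ← R1 + 19/13·R2.
R3 ← R3 − 297/13·R2.
R4 ← R4 + 20·R2.
R3 ← R3 / (-65/17).
R1 ← R1 − 98/187·R3.
R2 ← R2 − 195/187·R3.
R4 ← R4 − 5583/187·R3.
R4 ← R4 / (85464/715).
R1 ← R1 − 804/715·R4.
R2 ← R2 − 41/11·R4.
R3 ← R3 + 231/65·R4.
Reading off the reduced rows gives x_1 = 2, x_2 = 0, x_3 = -5, x_4 = -3.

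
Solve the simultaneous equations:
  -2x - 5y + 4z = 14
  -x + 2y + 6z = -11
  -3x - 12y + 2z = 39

infinitely many solutions

Row-reduce:
R1 ← R1 / (-2).
R2 ← R2 + 1·R1.
R3 ← R3 + 3·R1.
R2 ← R2 / (9/2).
R1 ← R1 − 5/2·R2.
R3 ← R3 + 9/2·R2.
Rank is 2 with 3 unknowns, leaving z free.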